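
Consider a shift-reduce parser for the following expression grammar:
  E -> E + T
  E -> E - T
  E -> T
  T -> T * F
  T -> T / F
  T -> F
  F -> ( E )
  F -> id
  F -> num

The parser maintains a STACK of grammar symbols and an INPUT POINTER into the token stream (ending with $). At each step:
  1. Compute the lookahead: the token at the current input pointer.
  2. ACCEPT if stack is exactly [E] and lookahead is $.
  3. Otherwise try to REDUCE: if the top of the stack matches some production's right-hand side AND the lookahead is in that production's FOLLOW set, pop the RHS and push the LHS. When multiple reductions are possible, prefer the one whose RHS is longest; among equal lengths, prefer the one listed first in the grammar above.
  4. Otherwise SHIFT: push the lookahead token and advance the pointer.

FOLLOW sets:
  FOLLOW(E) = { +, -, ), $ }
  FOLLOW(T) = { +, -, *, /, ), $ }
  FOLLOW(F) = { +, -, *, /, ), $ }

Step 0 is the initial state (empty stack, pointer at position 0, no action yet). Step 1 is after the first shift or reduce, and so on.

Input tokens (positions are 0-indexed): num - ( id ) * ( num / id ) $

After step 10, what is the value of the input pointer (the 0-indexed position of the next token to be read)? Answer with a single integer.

Answer: 4

Derivation:
Step 1: shift num. Stack=[num] ptr=1 lookahead=- remaining=[- ( id ) * ( num / id ) $]
Step 2: reduce F->num. Stack=[F] ptr=1 lookahead=- remaining=[- ( id ) * ( num / id ) $]
Step 3: reduce T->F. Stack=[T] ptr=1 lookahead=- remaining=[- ( id ) * ( num / id ) $]
Step 4: reduce E->T. Stack=[E] ptr=1 lookahead=- remaining=[- ( id ) * ( num / id ) $]
Step 5: shift -. Stack=[E -] ptr=2 lookahead=( remaining=[( id ) * ( num / id ) $]
Step 6: shift (. Stack=[E - (] ptr=3 lookahead=id remaining=[id ) * ( num / id ) $]
Step 7: shift id. Stack=[E - ( id] ptr=4 lookahead=) remaining=[) * ( num / id ) $]
Step 8: reduce F->id. Stack=[E - ( F] ptr=4 lookahead=) remaining=[) * ( num / id ) $]
Step 9: reduce T->F. Stack=[E - ( T] ptr=4 lookahead=) remaining=[) * ( num / id ) $]
Step 10: reduce E->T. Stack=[E - ( E] ptr=4 lookahead=) remaining=[) * ( num / id ) $]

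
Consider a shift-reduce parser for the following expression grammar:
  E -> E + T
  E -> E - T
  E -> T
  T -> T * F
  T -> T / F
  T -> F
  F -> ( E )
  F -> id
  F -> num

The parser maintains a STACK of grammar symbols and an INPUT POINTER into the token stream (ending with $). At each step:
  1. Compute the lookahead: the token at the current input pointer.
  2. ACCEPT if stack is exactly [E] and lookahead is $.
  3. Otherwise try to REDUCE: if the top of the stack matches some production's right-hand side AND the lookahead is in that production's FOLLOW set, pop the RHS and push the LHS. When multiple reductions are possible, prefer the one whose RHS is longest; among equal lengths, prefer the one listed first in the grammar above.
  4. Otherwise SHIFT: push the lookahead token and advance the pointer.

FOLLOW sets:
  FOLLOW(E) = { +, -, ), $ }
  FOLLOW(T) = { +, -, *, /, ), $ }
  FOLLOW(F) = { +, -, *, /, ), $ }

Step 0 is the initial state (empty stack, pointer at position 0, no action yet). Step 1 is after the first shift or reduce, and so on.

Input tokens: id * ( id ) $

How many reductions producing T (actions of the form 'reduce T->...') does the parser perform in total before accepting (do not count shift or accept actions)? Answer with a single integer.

Step 1: shift id. Stack=[id] ptr=1 lookahead=* remaining=[* ( id ) $]
Step 2: reduce F->id. Stack=[F] ptr=1 lookahead=* remaining=[* ( id ) $]
Step 3: reduce T->F. Stack=[T] ptr=1 lookahead=* remaining=[* ( id ) $]
Step 4: shift *. Stack=[T *] ptr=2 lookahead=( remaining=[( id ) $]
Step 5: shift (. Stack=[T * (] ptr=3 lookahead=id remaining=[id ) $]
Step 6: shift id. Stack=[T * ( id] ptr=4 lookahead=) remaining=[) $]
Step 7: reduce F->id. Stack=[T * ( F] ptr=4 lookahead=) remaining=[) $]
Step 8: reduce T->F. Stack=[T * ( T] ptr=4 lookahead=) remaining=[) $]
Step 9: reduce E->T. Stack=[T * ( E] ptr=4 lookahead=) remaining=[) $]
Step 10: shift ). Stack=[T * ( E )] ptr=5 lookahead=$ remaining=[$]
Step 11: reduce F->( E ). Stack=[T * F] ptr=5 lookahead=$ remaining=[$]
Step 12: reduce T->T * F. Stack=[T] ptr=5 lookahead=$ remaining=[$]
Step 13: reduce E->T. Stack=[E] ptr=5 lookahead=$ remaining=[$]
Step 14: accept. Stack=[E] ptr=5 lookahead=$ remaining=[$]

Answer: 3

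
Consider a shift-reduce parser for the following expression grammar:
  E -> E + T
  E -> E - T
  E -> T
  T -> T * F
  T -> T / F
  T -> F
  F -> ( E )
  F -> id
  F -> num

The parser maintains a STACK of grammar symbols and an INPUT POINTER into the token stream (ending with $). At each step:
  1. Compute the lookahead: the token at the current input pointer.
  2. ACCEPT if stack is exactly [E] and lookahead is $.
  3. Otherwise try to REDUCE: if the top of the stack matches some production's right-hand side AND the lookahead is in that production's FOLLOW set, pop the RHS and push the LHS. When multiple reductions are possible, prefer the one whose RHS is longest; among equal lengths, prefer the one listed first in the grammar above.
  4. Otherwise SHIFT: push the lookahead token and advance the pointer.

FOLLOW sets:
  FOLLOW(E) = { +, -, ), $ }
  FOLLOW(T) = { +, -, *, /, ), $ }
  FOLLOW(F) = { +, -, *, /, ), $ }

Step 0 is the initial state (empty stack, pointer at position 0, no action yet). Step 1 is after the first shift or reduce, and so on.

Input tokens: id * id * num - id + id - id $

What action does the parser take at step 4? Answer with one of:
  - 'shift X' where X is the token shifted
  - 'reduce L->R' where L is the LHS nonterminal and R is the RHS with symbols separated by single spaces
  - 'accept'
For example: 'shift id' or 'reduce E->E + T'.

Answer: shift *

Derivation:
Step 1: shift id. Stack=[id] ptr=1 lookahead=* remaining=[* id * num - id + id - id $]
Step 2: reduce F->id. Stack=[F] ptr=1 lookahead=* remaining=[* id * num - id + id - id $]
Step 3: reduce T->F. Stack=[T] ptr=1 lookahead=* remaining=[* id * num - id + id - id $]
Step 4: shift *. Stack=[T *] ptr=2 lookahead=id remaining=[id * num - id + id - id $]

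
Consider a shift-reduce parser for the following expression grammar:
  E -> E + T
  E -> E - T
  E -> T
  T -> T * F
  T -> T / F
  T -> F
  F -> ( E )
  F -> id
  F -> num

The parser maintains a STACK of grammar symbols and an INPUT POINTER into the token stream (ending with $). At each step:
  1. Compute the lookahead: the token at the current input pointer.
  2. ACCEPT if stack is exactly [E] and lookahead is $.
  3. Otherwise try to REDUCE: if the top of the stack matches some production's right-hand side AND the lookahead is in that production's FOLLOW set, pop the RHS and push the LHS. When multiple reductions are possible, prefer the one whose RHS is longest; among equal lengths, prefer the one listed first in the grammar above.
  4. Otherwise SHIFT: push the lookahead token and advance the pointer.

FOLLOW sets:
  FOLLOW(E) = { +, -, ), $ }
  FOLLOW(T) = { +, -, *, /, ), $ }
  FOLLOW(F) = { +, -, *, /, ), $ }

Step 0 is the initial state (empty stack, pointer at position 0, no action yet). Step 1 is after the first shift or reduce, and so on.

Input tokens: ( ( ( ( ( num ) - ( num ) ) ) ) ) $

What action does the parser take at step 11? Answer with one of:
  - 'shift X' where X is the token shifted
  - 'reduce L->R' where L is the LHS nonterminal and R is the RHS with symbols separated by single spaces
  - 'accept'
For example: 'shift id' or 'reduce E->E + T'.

Answer: reduce F->( E )

Derivation:
Step 1: shift (. Stack=[(] ptr=1 lookahead=( remaining=[( ( ( ( num ) - ( num ) ) ) ) ) $]
Step 2: shift (. Stack=[( (] ptr=2 lookahead=( remaining=[( ( ( num ) - ( num ) ) ) ) ) $]
Step 3: shift (. Stack=[( ( (] ptr=3 lookahead=( remaining=[( ( num ) - ( num ) ) ) ) ) $]
Step 4: shift (. Stack=[( ( ( (] ptr=4 lookahead=( remaining=[( num ) - ( num ) ) ) ) ) $]
Step 5: shift (. Stack=[( ( ( ( (] ptr=5 lookahead=num remaining=[num ) - ( num ) ) ) ) ) $]
Step 6: shift num. Stack=[( ( ( ( ( num] ptr=6 lookahead=) remaining=[) - ( num ) ) ) ) ) $]
Step 7: reduce F->num. Stack=[( ( ( ( ( F] ptr=6 lookahead=) remaining=[) - ( num ) ) ) ) ) $]
Step 8: reduce T->F. Stack=[( ( ( ( ( T] ptr=6 lookahead=) remaining=[) - ( num ) ) ) ) ) $]
Step 9: reduce E->T. Stack=[( ( ( ( ( E] ptr=6 lookahead=) remaining=[) - ( num ) ) ) ) ) $]
Step 10: shift ). Stack=[( ( ( ( ( E )] ptr=7 lookahead=- remaining=[- ( num ) ) ) ) ) $]
Step 11: reduce F->( E ). Stack=[( ( ( ( F] ptr=7 lookahead=- remaining=[- ( num ) ) ) ) ) $]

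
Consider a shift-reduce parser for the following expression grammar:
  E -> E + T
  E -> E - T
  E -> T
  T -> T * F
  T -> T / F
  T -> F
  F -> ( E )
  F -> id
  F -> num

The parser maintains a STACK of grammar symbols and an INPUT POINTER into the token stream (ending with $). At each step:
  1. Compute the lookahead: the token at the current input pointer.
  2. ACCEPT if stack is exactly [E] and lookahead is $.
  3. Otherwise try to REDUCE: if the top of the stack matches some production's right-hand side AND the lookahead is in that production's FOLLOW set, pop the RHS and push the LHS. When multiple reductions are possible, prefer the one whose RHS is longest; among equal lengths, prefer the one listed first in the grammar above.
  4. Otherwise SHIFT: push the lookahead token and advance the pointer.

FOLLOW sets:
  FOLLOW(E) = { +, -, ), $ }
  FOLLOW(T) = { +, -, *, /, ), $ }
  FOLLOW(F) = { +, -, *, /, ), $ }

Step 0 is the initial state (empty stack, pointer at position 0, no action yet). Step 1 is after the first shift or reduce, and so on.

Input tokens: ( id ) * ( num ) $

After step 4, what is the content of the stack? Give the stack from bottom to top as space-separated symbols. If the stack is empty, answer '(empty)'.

Answer: ( T

Derivation:
Step 1: shift (. Stack=[(] ptr=1 lookahead=id remaining=[id ) * ( num ) $]
Step 2: shift id. Stack=[( id] ptr=2 lookahead=) remaining=[) * ( num ) $]
Step 3: reduce F->id. Stack=[( F] ptr=2 lookahead=) remaining=[) * ( num ) $]
Step 4: reduce T->F. Stack=[( T] ptr=2 lookahead=) remaining=[) * ( num ) $]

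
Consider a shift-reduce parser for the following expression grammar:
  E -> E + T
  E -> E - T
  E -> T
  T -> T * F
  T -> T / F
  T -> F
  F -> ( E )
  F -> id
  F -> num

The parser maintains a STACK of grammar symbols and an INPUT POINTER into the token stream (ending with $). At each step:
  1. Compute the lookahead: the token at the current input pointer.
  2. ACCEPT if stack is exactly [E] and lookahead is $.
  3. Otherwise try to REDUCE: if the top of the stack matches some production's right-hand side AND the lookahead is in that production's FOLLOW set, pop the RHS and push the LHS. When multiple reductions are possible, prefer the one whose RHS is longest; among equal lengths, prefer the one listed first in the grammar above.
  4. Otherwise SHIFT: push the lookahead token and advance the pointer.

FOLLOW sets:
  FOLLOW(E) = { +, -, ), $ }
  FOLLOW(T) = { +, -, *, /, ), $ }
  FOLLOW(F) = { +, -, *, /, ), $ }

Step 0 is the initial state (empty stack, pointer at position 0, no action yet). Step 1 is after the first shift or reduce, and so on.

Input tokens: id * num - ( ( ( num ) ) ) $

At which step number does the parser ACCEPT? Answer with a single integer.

Step 1: shift id. Stack=[id] ptr=1 lookahead=* remaining=[* num - ( ( ( num ) ) ) $]
Step 2: reduce F->id. Stack=[F] ptr=1 lookahead=* remaining=[* num - ( ( ( num ) ) ) $]
Step 3: reduce T->F. Stack=[T] ptr=1 lookahead=* remaining=[* num - ( ( ( num ) ) ) $]
Step 4: shift *. Stack=[T *] ptr=2 lookahead=num remaining=[num - ( ( ( num ) ) ) $]
Step 5: shift num. Stack=[T * num] ptr=3 lookahead=- remaining=[- ( ( ( num ) ) ) $]
Step 6: reduce F->num. Stack=[T * F] ptr=3 lookahead=- remaining=[- ( ( ( num ) ) ) $]
Step 7: reduce T->T * F. Stack=[T] ptr=3 lookahead=- remaining=[- ( ( ( num ) ) ) $]
Step 8: reduce E->T. Stack=[E] ptr=3 lookahead=- remaining=[- ( ( ( num ) ) ) $]
Step 9: shift -. Stack=[E -] ptr=4 lookahead=( remaining=[( ( ( num ) ) ) $]
Step 10: shift (. Stack=[E - (] ptr=5 lookahead=( remaining=[( ( num ) ) ) $]
Step 11: shift (. Stack=[E - ( (] ptr=6 lookahead=( remaining=[( num ) ) ) $]
Step 12: shift (. Stack=[E - ( ( (] ptr=7 lookahead=num remaining=[num ) ) ) $]
Step 13: shift num. Stack=[E - ( ( ( num] ptr=8 lookahead=) remaining=[) ) ) $]
Step 14: reduce F->num. Stack=[E - ( ( ( F] ptr=8 lookahead=) remaining=[) ) ) $]
Step 15: reduce T->F. Stack=[E - ( ( ( T] ptr=8 lookahead=) remaining=[) ) ) $]
Step 16: reduce E->T. Stack=[E - ( ( ( E] ptr=8 lookahead=) remaining=[) ) ) $]
Step 17: shift ). Stack=[E - ( ( ( E )] ptr=9 lookahead=) remaining=[) ) $]
Step 18: reduce F->( E ). Stack=[E - ( ( F] ptr=9 lookahead=) remaining=[) ) $]
Step 19: reduce T->F. Stack=[E - ( ( T] ptr=9 lookahead=) remaining=[) ) $]
Step 20: reduce E->T. Stack=[E - ( ( E] ptr=9 lookahead=) remaining=[) ) $]
Step 21: shift ). Stack=[E - ( ( E )] ptr=10 lookahead=) remaining=[) $]
Step 22: reduce F->( E ). Stack=[E - ( F] ptr=10 lookahead=) remaining=[) $]
Step 23: reduce T->F. Stack=[E - ( T] ptr=10 lookahead=) remaining=[) $]
Step 24: reduce E->T. Stack=[E - ( E] ptr=10 lookahead=) remaining=[) $]
Step 25: shift ). Stack=[E - ( E )] ptr=11 lookahead=$ remaining=[$]
Step 26: reduce F->( E ). Stack=[E - F] ptr=11 lookahead=$ remaining=[$]
Step 27: reduce T->F. Stack=[E - T] ptr=11 lookahead=$ remaining=[$]
Step 28: reduce E->E - T. Stack=[E] ptr=11 lookahead=$ remaining=[$]
Step 29: accept. Stack=[E] ptr=11 lookahead=$ remaining=[$]

Answer: 29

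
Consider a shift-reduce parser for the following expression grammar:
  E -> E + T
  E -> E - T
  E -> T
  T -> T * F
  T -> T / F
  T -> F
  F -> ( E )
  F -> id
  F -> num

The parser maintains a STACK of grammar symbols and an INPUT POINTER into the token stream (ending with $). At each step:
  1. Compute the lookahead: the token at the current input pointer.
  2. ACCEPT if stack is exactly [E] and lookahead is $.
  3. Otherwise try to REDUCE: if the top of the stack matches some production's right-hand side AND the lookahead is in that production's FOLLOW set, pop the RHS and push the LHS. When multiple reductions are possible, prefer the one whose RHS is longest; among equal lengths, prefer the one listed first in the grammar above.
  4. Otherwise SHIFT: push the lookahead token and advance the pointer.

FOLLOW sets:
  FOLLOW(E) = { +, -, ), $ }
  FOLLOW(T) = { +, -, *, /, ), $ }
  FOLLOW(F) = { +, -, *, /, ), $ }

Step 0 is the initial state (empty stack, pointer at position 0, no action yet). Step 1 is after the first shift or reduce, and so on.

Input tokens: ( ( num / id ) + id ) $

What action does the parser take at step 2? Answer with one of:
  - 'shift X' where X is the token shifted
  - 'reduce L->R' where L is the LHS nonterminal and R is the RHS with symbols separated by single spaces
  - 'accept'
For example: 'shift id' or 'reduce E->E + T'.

Answer: shift (

Derivation:
Step 1: shift (. Stack=[(] ptr=1 lookahead=( remaining=[( num / id ) + id ) $]
Step 2: shift (. Stack=[( (] ptr=2 lookahead=num remaining=[num / id ) + id ) $]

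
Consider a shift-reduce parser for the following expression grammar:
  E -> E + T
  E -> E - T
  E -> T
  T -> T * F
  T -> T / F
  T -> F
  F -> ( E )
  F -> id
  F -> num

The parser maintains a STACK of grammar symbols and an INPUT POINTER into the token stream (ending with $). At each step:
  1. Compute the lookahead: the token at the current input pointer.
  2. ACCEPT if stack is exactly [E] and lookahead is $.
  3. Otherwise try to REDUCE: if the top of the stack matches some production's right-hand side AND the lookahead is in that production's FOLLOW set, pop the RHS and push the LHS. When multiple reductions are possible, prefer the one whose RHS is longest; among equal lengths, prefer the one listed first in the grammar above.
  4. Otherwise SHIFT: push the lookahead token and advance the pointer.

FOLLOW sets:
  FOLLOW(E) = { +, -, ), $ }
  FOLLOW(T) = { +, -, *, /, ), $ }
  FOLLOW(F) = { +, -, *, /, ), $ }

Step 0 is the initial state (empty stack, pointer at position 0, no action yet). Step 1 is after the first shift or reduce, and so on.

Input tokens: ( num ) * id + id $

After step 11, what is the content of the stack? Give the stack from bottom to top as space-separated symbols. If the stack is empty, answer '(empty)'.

Step 1: shift (. Stack=[(] ptr=1 lookahead=num remaining=[num ) * id + id $]
Step 2: shift num. Stack=[( num] ptr=2 lookahead=) remaining=[) * id + id $]
Step 3: reduce F->num. Stack=[( F] ptr=2 lookahead=) remaining=[) * id + id $]
Step 4: reduce T->F. Stack=[( T] ptr=2 lookahead=) remaining=[) * id + id $]
Step 5: reduce E->T. Stack=[( E] ptr=2 lookahead=) remaining=[) * id + id $]
Step 6: shift ). Stack=[( E )] ptr=3 lookahead=* remaining=[* id + id $]
Step 7: reduce F->( E ). Stack=[F] ptr=3 lookahead=* remaining=[* id + id $]
Step 8: reduce T->F. Stack=[T] ptr=3 lookahead=* remaining=[* id + id $]
Step 9: shift *. Stack=[T *] ptr=4 lookahead=id remaining=[id + id $]
Step 10: shift id. Stack=[T * id] ptr=5 lookahead=+ remaining=[+ id $]
Step 11: reduce F->id. Stack=[T * F] ptr=5 lookahead=+ remaining=[+ id $]

Answer: T * F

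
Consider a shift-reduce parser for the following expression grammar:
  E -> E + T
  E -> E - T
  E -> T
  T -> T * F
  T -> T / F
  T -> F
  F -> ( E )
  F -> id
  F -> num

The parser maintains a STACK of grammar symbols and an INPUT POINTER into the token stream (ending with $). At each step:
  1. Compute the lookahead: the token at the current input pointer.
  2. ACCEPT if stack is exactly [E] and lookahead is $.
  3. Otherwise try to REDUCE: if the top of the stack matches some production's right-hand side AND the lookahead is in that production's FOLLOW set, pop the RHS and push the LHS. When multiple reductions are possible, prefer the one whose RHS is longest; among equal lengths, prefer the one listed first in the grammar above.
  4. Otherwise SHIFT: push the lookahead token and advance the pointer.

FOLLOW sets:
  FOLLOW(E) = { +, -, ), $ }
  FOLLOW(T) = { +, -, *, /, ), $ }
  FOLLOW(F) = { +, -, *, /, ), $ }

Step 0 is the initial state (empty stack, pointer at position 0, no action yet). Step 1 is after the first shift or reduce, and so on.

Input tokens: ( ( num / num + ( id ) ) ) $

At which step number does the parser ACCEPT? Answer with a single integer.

Answer: 29

Derivation:
Step 1: shift (. Stack=[(] ptr=1 lookahead=( remaining=[( num / num + ( id ) ) ) $]
Step 2: shift (. Stack=[( (] ptr=2 lookahead=num remaining=[num / num + ( id ) ) ) $]
Step 3: shift num. Stack=[( ( num] ptr=3 lookahead=/ remaining=[/ num + ( id ) ) ) $]
Step 4: reduce F->num. Stack=[( ( F] ptr=3 lookahead=/ remaining=[/ num + ( id ) ) ) $]
Step 5: reduce T->F. Stack=[( ( T] ptr=3 lookahead=/ remaining=[/ num + ( id ) ) ) $]
Step 6: shift /. Stack=[( ( T /] ptr=4 lookahead=num remaining=[num + ( id ) ) ) $]
Step 7: shift num. Stack=[( ( T / num] ptr=5 lookahead=+ remaining=[+ ( id ) ) ) $]
Step 8: reduce F->num. Stack=[( ( T / F] ptr=5 lookahead=+ remaining=[+ ( id ) ) ) $]
Step 9: reduce T->T / F. Stack=[( ( T] ptr=5 lookahead=+ remaining=[+ ( id ) ) ) $]
Step 10: reduce E->T. Stack=[( ( E] ptr=5 lookahead=+ remaining=[+ ( id ) ) ) $]
Step 11: shift +. Stack=[( ( E +] ptr=6 lookahead=( remaining=[( id ) ) ) $]
Step 12: shift (. Stack=[( ( E + (] ptr=7 lookahead=id remaining=[id ) ) ) $]
Step 13: shift id. Stack=[( ( E + ( id] ptr=8 lookahead=) remaining=[) ) ) $]
Step 14: reduce F->id. Stack=[( ( E + ( F] ptr=8 lookahead=) remaining=[) ) ) $]
Step 15: reduce T->F. Stack=[( ( E + ( T] ptr=8 lookahead=) remaining=[) ) ) $]
Step 16: reduce E->T. Stack=[( ( E + ( E] ptr=8 lookahead=) remaining=[) ) ) $]
Step 17: shift ). Stack=[( ( E + ( E )] ptr=9 lookahead=) remaining=[) ) $]
Step 18: reduce F->( E ). Stack=[( ( E + F] ptr=9 lookahead=) remaining=[) ) $]
Step 19: reduce T->F. Stack=[( ( E + T] ptr=9 lookahead=) remaining=[) ) $]
Step 20: reduce E->E + T. Stack=[( ( E] ptr=9 lookahead=) remaining=[) ) $]
Step 21: shift ). Stack=[( ( E )] ptr=10 lookahead=) remaining=[) $]
Step 22: reduce F->( E ). Stack=[( F] ptr=10 lookahead=) remaining=[) $]
Step 23: reduce T->F. Stack=[( T] ptr=10 lookahead=) remaining=[) $]
Step 24: reduce E->T. Stack=[( E] ptr=10 lookahead=) remaining=[) $]
Step 25: shift ). Stack=[( E )] ptr=11 lookahead=$ remaining=[$]
Step 26: reduce F->( E ). Stack=[F] ptr=11 lookahead=$ remaining=[$]
Step 27: reduce T->F. Stack=[T] ptr=11 lookahead=$ remaining=[$]
Step 28: reduce E->T. Stack=[E] ptr=11 lookahead=$ remaining=[$]
Step 29: accept. Stack=[E] ptr=11 lookahead=$ remaining=[$]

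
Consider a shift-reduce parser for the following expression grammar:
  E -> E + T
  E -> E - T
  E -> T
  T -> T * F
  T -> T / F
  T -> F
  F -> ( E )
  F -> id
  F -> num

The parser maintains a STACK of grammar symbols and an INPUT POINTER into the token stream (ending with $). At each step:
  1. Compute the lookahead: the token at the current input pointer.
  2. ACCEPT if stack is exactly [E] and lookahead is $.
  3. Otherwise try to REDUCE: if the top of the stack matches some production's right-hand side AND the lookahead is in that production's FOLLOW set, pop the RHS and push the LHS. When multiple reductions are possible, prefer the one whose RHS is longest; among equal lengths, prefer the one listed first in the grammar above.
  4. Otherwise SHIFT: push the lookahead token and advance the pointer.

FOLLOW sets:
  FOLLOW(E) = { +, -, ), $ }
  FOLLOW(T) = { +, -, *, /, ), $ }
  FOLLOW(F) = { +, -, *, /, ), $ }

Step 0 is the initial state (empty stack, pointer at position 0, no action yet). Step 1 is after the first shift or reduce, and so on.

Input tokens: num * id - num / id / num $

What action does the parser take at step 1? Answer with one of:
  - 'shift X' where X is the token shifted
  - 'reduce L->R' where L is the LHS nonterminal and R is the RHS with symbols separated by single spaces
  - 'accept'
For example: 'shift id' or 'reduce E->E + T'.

Step 1: shift num. Stack=[num] ptr=1 lookahead=* remaining=[* id - num / id / num $]

Answer: shift num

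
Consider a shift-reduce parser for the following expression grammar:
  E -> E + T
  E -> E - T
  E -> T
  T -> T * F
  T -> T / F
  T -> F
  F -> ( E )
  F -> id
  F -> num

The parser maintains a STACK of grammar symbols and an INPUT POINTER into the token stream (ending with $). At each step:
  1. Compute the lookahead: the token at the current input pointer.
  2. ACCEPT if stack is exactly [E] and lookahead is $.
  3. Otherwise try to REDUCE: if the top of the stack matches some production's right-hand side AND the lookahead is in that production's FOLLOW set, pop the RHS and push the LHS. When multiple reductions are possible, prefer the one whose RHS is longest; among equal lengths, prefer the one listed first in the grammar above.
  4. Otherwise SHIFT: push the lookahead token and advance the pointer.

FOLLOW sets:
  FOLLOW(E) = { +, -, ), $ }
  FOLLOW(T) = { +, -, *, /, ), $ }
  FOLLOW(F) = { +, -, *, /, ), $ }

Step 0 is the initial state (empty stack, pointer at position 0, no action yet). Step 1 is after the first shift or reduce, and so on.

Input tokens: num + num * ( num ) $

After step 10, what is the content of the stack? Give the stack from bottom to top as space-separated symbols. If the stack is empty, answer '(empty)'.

Step 1: shift num. Stack=[num] ptr=1 lookahead=+ remaining=[+ num * ( num ) $]
Step 2: reduce F->num. Stack=[F] ptr=1 lookahead=+ remaining=[+ num * ( num ) $]
Step 3: reduce T->F. Stack=[T] ptr=1 lookahead=+ remaining=[+ num * ( num ) $]
Step 4: reduce E->T. Stack=[E] ptr=1 lookahead=+ remaining=[+ num * ( num ) $]
Step 5: shift +. Stack=[E +] ptr=2 lookahead=num remaining=[num * ( num ) $]
Step 6: shift num. Stack=[E + num] ptr=3 lookahead=* remaining=[* ( num ) $]
Step 7: reduce F->num. Stack=[E + F] ptr=3 lookahead=* remaining=[* ( num ) $]
Step 8: reduce T->F. Stack=[E + T] ptr=3 lookahead=* remaining=[* ( num ) $]
Step 9: shift *. Stack=[E + T *] ptr=4 lookahead=( remaining=[( num ) $]
Step 10: shift (. Stack=[E + T * (] ptr=5 lookahead=num remaining=[num ) $]

Answer: E + T * (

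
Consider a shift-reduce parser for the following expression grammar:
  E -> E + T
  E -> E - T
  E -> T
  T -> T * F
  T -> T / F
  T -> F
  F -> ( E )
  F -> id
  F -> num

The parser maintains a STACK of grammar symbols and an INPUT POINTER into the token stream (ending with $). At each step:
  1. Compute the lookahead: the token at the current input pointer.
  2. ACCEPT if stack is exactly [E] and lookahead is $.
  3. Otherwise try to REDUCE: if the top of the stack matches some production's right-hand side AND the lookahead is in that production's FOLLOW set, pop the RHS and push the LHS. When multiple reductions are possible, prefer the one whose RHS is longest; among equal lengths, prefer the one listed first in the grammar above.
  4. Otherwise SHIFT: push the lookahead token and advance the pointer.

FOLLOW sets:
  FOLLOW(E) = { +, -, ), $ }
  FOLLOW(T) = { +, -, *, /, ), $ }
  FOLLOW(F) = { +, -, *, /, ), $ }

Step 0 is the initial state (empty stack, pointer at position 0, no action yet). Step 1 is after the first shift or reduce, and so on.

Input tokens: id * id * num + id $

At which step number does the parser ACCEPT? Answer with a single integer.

Answer: 18

Derivation:
Step 1: shift id. Stack=[id] ptr=1 lookahead=* remaining=[* id * num + id $]
Step 2: reduce F->id. Stack=[F] ptr=1 lookahead=* remaining=[* id * num + id $]
Step 3: reduce T->F. Stack=[T] ptr=1 lookahead=* remaining=[* id * num + id $]
Step 4: shift *. Stack=[T *] ptr=2 lookahead=id remaining=[id * num + id $]
Step 5: shift id. Stack=[T * id] ptr=3 lookahead=* remaining=[* num + id $]
Step 6: reduce F->id. Stack=[T * F] ptr=3 lookahead=* remaining=[* num + id $]
Step 7: reduce T->T * F. Stack=[T] ptr=3 lookahead=* remaining=[* num + id $]
Step 8: shift *. Stack=[T *] ptr=4 lookahead=num remaining=[num + id $]
Step 9: shift num. Stack=[T * num] ptr=5 lookahead=+ remaining=[+ id $]
Step 10: reduce F->num. Stack=[T * F] ptr=5 lookahead=+ remaining=[+ id $]
Step 11: reduce T->T * F. Stack=[T] ptr=5 lookahead=+ remaining=[+ id $]
Step 12: reduce E->T. Stack=[E] ptr=5 lookahead=+ remaining=[+ id $]
Step 13: shift +. Stack=[E +] ptr=6 lookahead=id remaining=[id $]
Step 14: shift id. Stack=[E + id] ptr=7 lookahead=$ remaining=[$]
Step 15: reduce F->id. Stack=[E + F] ptr=7 lookahead=$ remaining=[$]
Step 16: reduce T->F. Stack=[E + T] ptr=7 lookahead=$ remaining=[$]
Step 17: reduce E->E + T. Stack=[E] ptr=7 lookahead=$ remaining=[$]
Step 18: accept. Stack=[E] ptr=7 lookahead=$ remaining=[$]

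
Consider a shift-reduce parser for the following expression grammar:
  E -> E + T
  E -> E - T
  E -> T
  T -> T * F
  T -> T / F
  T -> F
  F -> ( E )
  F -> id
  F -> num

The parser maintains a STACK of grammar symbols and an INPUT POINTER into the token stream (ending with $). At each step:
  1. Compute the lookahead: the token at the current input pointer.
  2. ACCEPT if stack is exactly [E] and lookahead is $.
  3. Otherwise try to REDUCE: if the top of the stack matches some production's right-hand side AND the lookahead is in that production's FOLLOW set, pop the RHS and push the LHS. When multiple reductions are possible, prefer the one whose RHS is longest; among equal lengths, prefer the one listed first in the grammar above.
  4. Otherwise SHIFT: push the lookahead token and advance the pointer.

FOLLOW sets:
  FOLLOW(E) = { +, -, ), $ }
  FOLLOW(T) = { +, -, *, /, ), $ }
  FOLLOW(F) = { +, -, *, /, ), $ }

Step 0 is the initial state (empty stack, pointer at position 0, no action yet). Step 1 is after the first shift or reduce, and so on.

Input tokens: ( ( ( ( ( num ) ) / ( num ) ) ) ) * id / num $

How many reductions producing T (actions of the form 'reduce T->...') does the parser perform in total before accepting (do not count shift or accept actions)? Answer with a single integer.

Answer: 10

Derivation:
Step 1: shift (. Stack=[(] ptr=1 lookahead=( remaining=[( ( ( ( num ) ) / ( num ) ) ) ) * id / num $]
Step 2: shift (. Stack=[( (] ptr=2 lookahead=( remaining=[( ( ( num ) ) / ( num ) ) ) ) * id / num $]
Step 3: shift (. Stack=[( ( (] ptr=3 lookahead=( remaining=[( ( num ) ) / ( num ) ) ) ) * id / num $]
Step 4: shift (. Stack=[( ( ( (] ptr=4 lookahead=( remaining=[( num ) ) / ( num ) ) ) ) * id / num $]
Step 5: shift (. Stack=[( ( ( ( (] ptr=5 lookahead=num remaining=[num ) ) / ( num ) ) ) ) * id / num $]
Step 6: shift num. Stack=[( ( ( ( ( num] ptr=6 lookahead=) remaining=[) ) / ( num ) ) ) ) * id / num $]
Step 7: reduce F->num. Stack=[( ( ( ( ( F] ptr=6 lookahead=) remaining=[) ) / ( num ) ) ) ) * id / num $]
Step 8: reduce T->F. Stack=[( ( ( ( ( T] ptr=6 lookahead=) remaining=[) ) / ( num ) ) ) ) * id / num $]
Step 9: reduce E->T. Stack=[( ( ( ( ( E] ptr=6 lookahead=) remaining=[) ) / ( num ) ) ) ) * id / num $]
Step 10: shift ). Stack=[( ( ( ( ( E )] ptr=7 lookahead=) remaining=[) / ( num ) ) ) ) * id / num $]
Step 11: reduce F->( E ). Stack=[( ( ( ( F] ptr=7 lookahead=) remaining=[) / ( num ) ) ) ) * id / num $]
Step 12: reduce T->F. Stack=[( ( ( ( T] ptr=7 lookahead=) remaining=[) / ( num ) ) ) ) * id / num $]
Step 13: reduce E->T. Stack=[( ( ( ( E] ptr=7 lookahead=) remaining=[) / ( num ) ) ) ) * id / num $]
Step 14: shift ). Stack=[( ( ( ( E )] ptr=8 lookahead=/ remaining=[/ ( num ) ) ) ) * id / num $]
Step 15: reduce F->( E ). Stack=[( ( ( F] ptr=8 lookahead=/ remaining=[/ ( num ) ) ) ) * id / num $]
Step 16: reduce T->F. Stack=[( ( ( T] ptr=8 lookahead=/ remaining=[/ ( num ) ) ) ) * id / num $]
Step 17: shift /. Stack=[( ( ( T /] ptr=9 lookahead=( remaining=[( num ) ) ) ) * id / num $]
Step 18: shift (. Stack=[( ( ( T / (] ptr=10 lookahead=num remaining=[num ) ) ) ) * id / num $]
Step 19: shift num. Stack=[( ( ( T / ( num] ptr=11 lookahead=) remaining=[) ) ) ) * id / num $]
Step 20: reduce F->num. Stack=[( ( ( T / ( F] ptr=11 lookahead=) remaining=[) ) ) ) * id / num $]
Step 21: reduce T->F. Stack=[( ( ( T / ( T] ptr=11 lookahead=) remaining=[) ) ) ) * id / num $]
Step 22: reduce E->T. Stack=[( ( ( T / ( E] ptr=11 lookahead=) remaining=[) ) ) ) * id / num $]
Step 23: shift ). Stack=[( ( ( T / ( E )] ptr=12 lookahead=) remaining=[) ) ) * id / num $]
Step 24: reduce F->( E ). Stack=[( ( ( T / F] ptr=12 lookahead=) remaining=[) ) ) * id / num $]
Step 25: reduce T->T / F. Stack=[( ( ( T] ptr=12 lookahead=) remaining=[) ) ) * id / num $]
Step 26: reduce E->T. Stack=[( ( ( E] ptr=12 lookahead=) remaining=[) ) ) * id / num $]
Step 27: shift ). Stack=[( ( ( E )] ptr=13 lookahead=) remaining=[) ) * id / num $]
Step 28: reduce F->( E ). Stack=[( ( F] ptr=13 lookahead=) remaining=[) ) * id / num $]
Step 29: reduce T->F. Stack=[( ( T] ptr=13 lookahead=) remaining=[) ) * id / num $]
Step 30: reduce E->T. Stack=[( ( E] ptr=13 lookahead=) remaining=[) ) * id / num $]
Step 31: shift ). Stack=[( ( E )] ptr=14 lookahead=) remaining=[) * id / num $]
Step 32: reduce F->( E ). Stack=[( F] ptr=14 lookahead=) remaining=[) * id / num $]
Step 33: reduce T->F. Stack=[( T] ptr=14 lookahead=) remaining=[) * id / num $]
Step 34: reduce E->T. Stack=[( E] ptr=14 lookahead=) remaining=[) * id / num $]
Step 35: shift ). Stack=[( E )] ptr=15 lookahead=* remaining=[* id / num $]
Step 36: reduce F->( E ). Stack=[F] ptr=15 lookahead=* remaining=[* id / num $]
Step 37: reduce T->F. Stack=[T] ptr=15 lookahead=* remaining=[* id / num $]
Step 38: shift *. Stack=[T *] ptr=16 lookahead=id remaining=[id / num $]
Step 39: shift id. Stack=[T * id] ptr=17 lookahead=/ remaining=[/ num $]
Step 40: reduce F->id. Stack=[T * F] ptr=17 lookahead=/ remaining=[/ num $]
Step 41: reduce T->T * F. Stack=[T] ptr=17 lookahead=/ remaining=[/ num $]
Step 42: shift /. Stack=[T /] ptr=18 lookahead=num remaining=[num $]
Step 43: shift num. Stack=[T / num] ptr=19 lookahead=$ remaining=[$]
Step 44: reduce F->num. Stack=[T / F] ptr=19 lookahead=$ remaining=[$]
Step 45: reduce T->T / F. Stack=[T] ptr=19 lookahead=$ remaining=[$]
Step 46: reduce E->T. Stack=[E] ptr=19 lookahead=$ remaining=[$]
Step 47: accept. Stack=[E] ptr=19 lookahead=$ remaining=[$]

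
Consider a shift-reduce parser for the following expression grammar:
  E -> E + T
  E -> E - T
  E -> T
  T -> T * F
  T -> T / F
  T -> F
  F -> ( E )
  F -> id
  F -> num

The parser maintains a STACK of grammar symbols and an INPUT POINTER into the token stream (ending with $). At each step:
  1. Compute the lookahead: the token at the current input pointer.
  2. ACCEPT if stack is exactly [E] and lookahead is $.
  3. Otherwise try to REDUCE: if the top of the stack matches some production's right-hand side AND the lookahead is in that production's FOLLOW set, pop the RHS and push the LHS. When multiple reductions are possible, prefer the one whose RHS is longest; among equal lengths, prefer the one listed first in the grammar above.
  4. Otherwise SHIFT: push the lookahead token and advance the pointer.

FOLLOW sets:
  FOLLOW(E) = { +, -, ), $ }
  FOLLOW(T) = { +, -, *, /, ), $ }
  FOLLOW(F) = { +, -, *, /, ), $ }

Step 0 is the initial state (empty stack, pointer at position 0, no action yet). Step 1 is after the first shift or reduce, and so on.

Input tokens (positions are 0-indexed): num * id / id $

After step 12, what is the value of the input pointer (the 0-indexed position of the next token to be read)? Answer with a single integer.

Step 1: shift num. Stack=[num] ptr=1 lookahead=* remaining=[* id / id $]
Step 2: reduce F->num. Stack=[F] ptr=1 lookahead=* remaining=[* id / id $]
Step 3: reduce T->F. Stack=[T] ptr=1 lookahead=* remaining=[* id / id $]
Step 4: shift *. Stack=[T *] ptr=2 lookahead=id remaining=[id / id $]
Step 5: shift id. Stack=[T * id] ptr=3 lookahead=/ remaining=[/ id $]
Step 6: reduce F->id. Stack=[T * F] ptr=3 lookahead=/ remaining=[/ id $]
Step 7: reduce T->T * F. Stack=[T] ptr=3 lookahead=/ remaining=[/ id $]
Step 8: shift /. Stack=[T /] ptr=4 lookahead=id remaining=[id $]
Step 9: shift id. Stack=[T / id] ptr=5 lookahead=$ remaining=[$]
Step 10: reduce F->id. Stack=[T / F] ptr=5 lookahead=$ remaining=[$]
Step 11: reduce T->T / F. Stack=[T] ptr=5 lookahead=$ remaining=[$]
Step 12: reduce E->T. Stack=[E] ptr=5 lookahead=$ remaining=[$]

Answer: 5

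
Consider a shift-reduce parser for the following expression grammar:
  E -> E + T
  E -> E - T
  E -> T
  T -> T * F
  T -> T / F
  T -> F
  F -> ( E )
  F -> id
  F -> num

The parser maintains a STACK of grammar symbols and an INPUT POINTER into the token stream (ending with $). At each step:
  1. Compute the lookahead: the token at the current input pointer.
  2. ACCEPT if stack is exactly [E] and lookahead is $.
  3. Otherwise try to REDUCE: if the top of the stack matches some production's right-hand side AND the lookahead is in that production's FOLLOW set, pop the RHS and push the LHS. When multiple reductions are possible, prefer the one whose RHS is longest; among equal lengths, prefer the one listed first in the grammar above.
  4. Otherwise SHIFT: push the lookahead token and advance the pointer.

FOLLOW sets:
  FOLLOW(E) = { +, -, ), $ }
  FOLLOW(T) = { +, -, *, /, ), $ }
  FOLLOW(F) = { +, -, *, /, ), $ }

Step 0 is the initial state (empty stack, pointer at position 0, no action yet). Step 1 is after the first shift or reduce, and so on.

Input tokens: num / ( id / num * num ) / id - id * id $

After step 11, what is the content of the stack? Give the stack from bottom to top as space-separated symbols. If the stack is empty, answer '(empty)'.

Step 1: shift num. Stack=[num] ptr=1 lookahead=/ remaining=[/ ( id / num * num ) / id - id * id $]
Step 2: reduce F->num. Stack=[F] ptr=1 lookahead=/ remaining=[/ ( id / num * num ) / id - id * id $]
Step 3: reduce T->F. Stack=[T] ptr=1 lookahead=/ remaining=[/ ( id / num * num ) / id - id * id $]
Step 4: shift /. Stack=[T /] ptr=2 lookahead=( remaining=[( id / num * num ) / id - id * id $]
Step 5: shift (. Stack=[T / (] ptr=3 lookahead=id remaining=[id / num * num ) / id - id * id $]
Step 6: shift id. Stack=[T / ( id] ptr=4 lookahead=/ remaining=[/ num * num ) / id - id * id $]
Step 7: reduce F->id. Stack=[T / ( F] ptr=4 lookahead=/ remaining=[/ num * num ) / id - id * id $]
Step 8: reduce T->F. Stack=[T / ( T] ptr=4 lookahead=/ remaining=[/ num * num ) / id - id * id $]
Step 9: shift /. Stack=[T / ( T /] ptr=5 lookahead=num remaining=[num * num ) / id - id * id $]
Step 10: shift num. Stack=[T / ( T / num] ptr=6 lookahead=* remaining=[* num ) / id - id * id $]
Step 11: reduce F->num. Stack=[T / ( T / F] ptr=6 lookahead=* remaining=[* num ) / id - id * id $]

Answer: T / ( T / F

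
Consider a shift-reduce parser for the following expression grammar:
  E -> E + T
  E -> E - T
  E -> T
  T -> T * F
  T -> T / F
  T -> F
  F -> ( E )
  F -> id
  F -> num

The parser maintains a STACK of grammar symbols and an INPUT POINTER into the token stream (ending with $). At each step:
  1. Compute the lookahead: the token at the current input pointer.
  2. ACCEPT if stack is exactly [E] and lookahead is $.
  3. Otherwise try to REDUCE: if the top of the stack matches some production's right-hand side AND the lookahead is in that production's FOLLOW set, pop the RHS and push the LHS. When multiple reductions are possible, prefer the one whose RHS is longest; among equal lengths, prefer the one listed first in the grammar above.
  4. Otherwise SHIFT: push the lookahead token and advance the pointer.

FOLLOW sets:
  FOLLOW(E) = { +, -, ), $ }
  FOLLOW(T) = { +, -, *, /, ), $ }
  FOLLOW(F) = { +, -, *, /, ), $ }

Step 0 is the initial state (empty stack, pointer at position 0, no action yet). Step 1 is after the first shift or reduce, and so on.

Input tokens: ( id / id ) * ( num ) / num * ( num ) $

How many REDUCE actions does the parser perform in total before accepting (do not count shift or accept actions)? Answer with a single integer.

Answer: 20

Derivation:
Step 1: shift (. Stack=[(] ptr=1 lookahead=id remaining=[id / id ) * ( num ) / num * ( num ) $]
Step 2: shift id. Stack=[( id] ptr=2 lookahead=/ remaining=[/ id ) * ( num ) / num * ( num ) $]
Step 3: reduce F->id. Stack=[( F] ptr=2 lookahead=/ remaining=[/ id ) * ( num ) / num * ( num ) $]
Step 4: reduce T->F. Stack=[( T] ptr=2 lookahead=/ remaining=[/ id ) * ( num ) / num * ( num ) $]
Step 5: shift /. Stack=[( T /] ptr=3 lookahead=id remaining=[id ) * ( num ) / num * ( num ) $]
Step 6: shift id. Stack=[( T / id] ptr=4 lookahead=) remaining=[) * ( num ) / num * ( num ) $]
Step 7: reduce F->id. Stack=[( T / F] ptr=4 lookahead=) remaining=[) * ( num ) / num * ( num ) $]
Step 8: reduce T->T / F. Stack=[( T] ptr=4 lookahead=) remaining=[) * ( num ) / num * ( num ) $]
Step 9: reduce E->T. Stack=[( E] ptr=4 lookahead=) remaining=[) * ( num ) / num * ( num ) $]
Step 10: shift ). Stack=[( E )] ptr=5 lookahead=* remaining=[* ( num ) / num * ( num ) $]
Step 11: reduce F->( E ). Stack=[F] ptr=5 lookahead=* remaining=[* ( num ) / num * ( num ) $]
Step 12: reduce T->F. Stack=[T] ptr=5 lookahead=* remaining=[* ( num ) / num * ( num ) $]
Step 13: shift *. Stack=[T *] ptr=6 lookahead=( remaining=[( num ) / num * ( num ) $]
Step 14: shift (. Stack=[T * (] ptr=7 lookahead=num remaining=[num ) / num * ( num ) $]
Step 15: shift num. Stack=[T * ( num] ptr=8 lookahead=) remaining=[) / num * ( num ) $]
Step 16: reduce F->num. Stack=[T * ( F] ptr=8 lookahead=) remaining=[) / num * ( num ) $]
Step 17: reduce T->F. Stack=[T * ( T] ptr=8 lookahead=) remaining=[) / num * ( num ) $]
Step 18: reduce E->T. Stack=[T * ( E] ptr=8 lookahead=) remaining=[) / num * ( num ) $]
Step 19: shift ). Stack=[T * ( E )] ptr=9 lookahead=/ remaining=[/ num * ( num ) $]
Step 20: reduce F->( E ). Stack=[T * F] ptr=9 lookahead=/ remaining=[/ num * ( num ) $]
Step 21: reduce T->T * F. Stack=[T] ptr=9 lookahead=/ remaining=[/ num * ( num ) $]
Step 22: shift /. Stack=[T /] ptr=10 lookahead=num remaining=[num * ( num ) $]
Step 23: shift num. Stack=[T / num] ptr=11 lookahead=* remaining=[* ( num ) $]
Step 24: reduce F->num. Stack=[T / F] ptr=11 lookahead=* remaining=[* ( num ) $]
Step 25: reduce T->T / F. Stack=[T] ptr=11 lookahead=* remaining=[* ( num ) $]
Step 26: shift *. Stack=[T *] ptr=12 lookahead=( remaining=[( num ) $]
Step 27: shift (. Stack=[T * (] ptr=13 lookahead=num remaining=[num ) $]
Step 28: shift num. Stack=[T * ( num] ptr=14 lookahead=) remaining=[) $]
Step 29: reduce F->num. Stack=[T * ( F] ptr=14 lookahead=) remaining=[) $]
Step 30: reduce T->F. Stack=[T * ( T] ptr=14 lookahead=) remaining=[) $]
Step 31: reduce E->T. Stack=[T * ( E] ptr=14 lookahead=) remaining=[) $]
Step 32: shift ). Stack=[T * ( E )] ptr=15 lookahead=$ remaining=[$]
Step 33: reduce F->( E ). Stack=[T * F] ptr=15 lookahead=$ remaining=[$]
Step 34: reduce T->T * F. Stack=[T] ptr=15 lookahead=$ remaining=[$]
Step 35: reduce E->T. Stack=[E] ptr=15 lookahead=$ remaining=[$]
Step 36: accept. Stack=[E] ptr=15 lookahead=$ remaining=[$]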